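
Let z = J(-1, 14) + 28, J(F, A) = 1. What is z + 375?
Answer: 404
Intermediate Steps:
z = 29 (z = 1 + 28 = 29)
z + 375 = 29 + 375 = 404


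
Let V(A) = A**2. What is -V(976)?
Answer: -952576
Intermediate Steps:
-V(976) = -1*976**2 = -1*952576 = -952576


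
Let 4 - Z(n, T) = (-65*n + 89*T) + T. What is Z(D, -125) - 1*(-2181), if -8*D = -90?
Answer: 56665/4 ≈ 14166.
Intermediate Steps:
D = 45/4 (D = -⅛*(-90) = 45/4 ≈ 11.250)
Z(n, T) = 4 - 90*T + 65*n (Z(n, T) = 4 - ((-65*n + 89*T) + T) = 4 - (-65*n + 90*T) = 4 + (-90*T + 65*n) = 4 - 90*T + 65*n)
Z(D, -125) - 1*(-2181) = (4 - 90*(-125) + 65*(45/4)) - 1*(-2181) = (4 + 11250 + 2925/4) + 2181 = 47941/4 + 2181 = 56665/4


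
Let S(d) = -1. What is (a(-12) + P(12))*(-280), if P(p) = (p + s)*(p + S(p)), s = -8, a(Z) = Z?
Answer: -8960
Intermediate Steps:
P(p) = (-1 + p)*(-8 + p) (P(p) = (p - 8)*(p - 1) = (-8 + p)*(-1 + p) = (-1 + p)*(-8 + p))
(a(-12) + P(12))*(-280) = (-12 + (8 + 12² - 9*12))*(-280) = (-12 + (8 + 144 - 108))*(-280) = (-12 + 44)*(-280) = 32*(-280) = -8960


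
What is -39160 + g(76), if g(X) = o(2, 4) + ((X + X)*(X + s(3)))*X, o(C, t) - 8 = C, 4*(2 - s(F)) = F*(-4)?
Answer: 896562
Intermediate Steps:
s(F) = 2 + F (s(F) = 2 - F*(-4)/4 = 2 - (-1)*F = 2 + F)
o(C, t) = 8 + C
g(X) = 10 + 2*X**2*(5 + X) (g(X) = (8 + 2) + ((X + X)*(X + (2 + 3)))*X = 10 + ((2*X)*(X + 5))*X = 10 + ((2*X)*(5 + X))*X = 10 + (2*X*(5 + X))*X = 10 + 2*X**2*(5 + X))
-39160 + g(76) = -39160 + (10 + 2*76**3 + 10*76**2) = -39160 + (10 + 2*438976 + 10*5776) = -39160 + (10 + 877952 + 57760) = -39160 + 935722 = 896562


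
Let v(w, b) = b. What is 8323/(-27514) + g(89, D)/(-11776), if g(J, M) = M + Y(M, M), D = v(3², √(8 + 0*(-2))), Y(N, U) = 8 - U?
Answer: -6139485/20250304 ≈ -0.30318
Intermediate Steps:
D = 2*√2 (D = √(8 + 0*(-2)) = √(8 + 0) = √8 = 2*√2 ≈ 2.8284)
g(J, M) = 8 (g(J, M) = M + (8 - M) = 8)
8323/(-27514) + g(89, D)/(-11776) = 8323/(-27514) + 8/(-11776) = 8323*(-1/27514) + 8*(-1/11776) = -8323/27514 - 1/1472 = -6139485/20250304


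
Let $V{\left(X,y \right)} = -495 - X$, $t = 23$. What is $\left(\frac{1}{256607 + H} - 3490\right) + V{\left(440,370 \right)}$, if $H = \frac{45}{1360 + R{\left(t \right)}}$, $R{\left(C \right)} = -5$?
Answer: $- \frac{307716738779}{69540506} \approx -4425.0$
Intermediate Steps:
$H = \frac{9}{271}$ ($H = \frac{45}{1360 - 5} = \frac{45}{1355} = 45 \cdot \frac{1}{1355} = \frac{9}{271} \approx 0.03321$)
$\left(\frac{1}{256607 + H} - 3490\right) + V{\left(440,370 \right)} = \left(\frac{1}{256607 + \frac{9}{271}} - 3490\right) - 935 = \left(\frac{1}{\frac{69540506}{271}} - 3490\right) - 935 = \left(\frac{271}{69540506} - 3490\right) - 935 = - \frac{242696365669}{69540506} - 935 = - \frac{307716738779}{69540506}$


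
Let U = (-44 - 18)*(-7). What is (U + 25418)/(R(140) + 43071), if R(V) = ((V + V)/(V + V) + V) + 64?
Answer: 6463/10819 ≈ 0.59737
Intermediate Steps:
U = 434 (U = -62*(-7) = 434)
R(V) = 65 + V (R(V) = ((2*V)/((2*V)) + V) + 64 = ((2*V)*(1/(2*V)) + V) + 64 = (1 + V) + 64 = 65 + V)
(U + 25418)/(R(140) + 43071) = (434 + 25418)/((65 + 140) + 43071) = 25852/(205 + 43071) = 25852/43276 = 25852*(1/43276) = 6463/10819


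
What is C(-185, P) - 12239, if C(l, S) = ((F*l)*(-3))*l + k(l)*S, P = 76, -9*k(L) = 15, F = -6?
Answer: 1811053/3 ≈ 6.0368e+5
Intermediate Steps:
k(L) = -5/3 (k(L) = -1/9*15 = -5/3)
C(l, S) = 18*l**2 - 5*S/3 (C(l, S) = (-6*l*(-3))*l - 5*S/3 = (18*l)*l - 5*S/3 = 18*l**2 - 5*S/3)
C(-185, P) - 12239 = (18*(-185)**2 - 5/3*76) - 12239 = (18*34225 - 380/3) - 12239 = (616050 - 380/3) - 12239 = 1847770/3 - 12239 = 1811053/3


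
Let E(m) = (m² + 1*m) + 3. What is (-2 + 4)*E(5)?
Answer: 66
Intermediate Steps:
E(m) = 3 + m + m² (E(m) = (m² + m) + 3 = (m + m²) + 3 = 3 + m + m²)
(-2 + 4)*E(5) = (-2 + 4)*(3 + 5 + 5²) = 2*(3 + 5 + 25) = 2*33 = 66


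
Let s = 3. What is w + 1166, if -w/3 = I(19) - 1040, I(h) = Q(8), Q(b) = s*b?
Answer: 4214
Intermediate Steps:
Q(b) = 3*b
I(h) = 24 (I(h) = 3*8 = 24)
w = 3048 (w = -3*(24 - 1040) = -3*(-1016) = 3048)
w + 1166 = 3048 + 1166 = 4214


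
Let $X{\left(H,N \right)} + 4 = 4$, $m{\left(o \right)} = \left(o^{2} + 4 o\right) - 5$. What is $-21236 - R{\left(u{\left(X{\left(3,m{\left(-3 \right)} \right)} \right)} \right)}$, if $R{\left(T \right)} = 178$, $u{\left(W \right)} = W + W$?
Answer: $-21414$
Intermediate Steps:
$m{\left(o \right)} = -5 + o^{2} + 4 o$
$X{\left(H,N \right)} = 0$ ($X{\left(H,N \right)} = -4 + 4 = 0$)
$u{\left(W \right)} = 2 W$
$-21236 - R{\left(u{\left(X{\left(3,m{\left(-3 \right)} \right)} \right)} \right)} = -21236 - 178 = -21414$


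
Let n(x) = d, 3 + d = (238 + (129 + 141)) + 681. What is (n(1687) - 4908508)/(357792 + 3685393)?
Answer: -4907322/4043185 ≈ -1.2137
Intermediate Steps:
d = 1186 (d = -3 + ((238 + (129 + 141)) + 681) = -3 + ((238 + 270) + 681) = -3 + (508 + 681) = -3 + 1189 = 1186)
n(x) = 1186
(n(1687) - 4908508)/(357792 + 3685393) = (1186 - 4908508)/(357792 + 3685393) = -4907322/4043185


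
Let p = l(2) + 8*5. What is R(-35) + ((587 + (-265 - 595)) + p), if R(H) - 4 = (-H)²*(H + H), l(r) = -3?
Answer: -85982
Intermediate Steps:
R(H) = 4 + 2*H³ (R(H) = 4 + (-H)²*(H + H) = 4 + H²*(2*H) = 4 + 2*H³)
p = 37 (p = -3 + 8*5 = -3 + 40 = 37)
R(-35) + ((587 + (-265 - 595)) + p) = (4 + 2*(-35)³) + ((587 + (-265 - 595)) + 37) = (4 + 2*(-42875)) + ((587 - 860) + 37) = (4 - 85750) + (-273 + 37) = -85746 - 236 = -85982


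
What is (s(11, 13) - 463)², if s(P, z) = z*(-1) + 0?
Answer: 226576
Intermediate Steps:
s(P, z) = -z (s(P, z) = -z + 0 = -z)
(s(11, 13) - 463)² = (-1*13 - 463)² = (-13 - 463)² = (-476)² = 226576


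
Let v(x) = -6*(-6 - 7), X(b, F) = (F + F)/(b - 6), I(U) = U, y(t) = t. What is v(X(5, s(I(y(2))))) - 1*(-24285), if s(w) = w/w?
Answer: 24363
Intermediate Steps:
s(w) = 1
X(b, F) = 2*F/(-6 + b) (X(b, F) = (2*F)/(-6 + b) = 2*F/(-6 + b))
v(x) = 78 (v(x) = -6*(-13) = 78)
v(X(5, s(I(y(2))))) - 1*(-24285) = 78 - 1*(-24285) = 78 + 24285 = 24363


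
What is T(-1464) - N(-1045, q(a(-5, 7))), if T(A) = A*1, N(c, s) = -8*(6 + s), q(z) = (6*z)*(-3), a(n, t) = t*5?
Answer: -6456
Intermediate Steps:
a(n, t) = 5*t
q(z) = -18*z
N(c, s) = -48 - 8*s
T(A) = A
T(-1464) - N(-1045, q(a(-5, 7))) = -1464 - (-48 - (-144)*5*7) = -1464 - (-48 - (-144)*35) = -1464 - (-48 - 8*(-630)) = -1464 - (-48 + 5040) = -1464 - 1*4992 = -1464 - 4992 = -6456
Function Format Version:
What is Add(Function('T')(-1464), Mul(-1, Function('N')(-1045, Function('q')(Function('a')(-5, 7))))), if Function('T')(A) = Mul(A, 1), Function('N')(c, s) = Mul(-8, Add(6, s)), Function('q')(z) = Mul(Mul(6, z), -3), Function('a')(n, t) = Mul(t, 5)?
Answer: -6456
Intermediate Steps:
Function('a')(n, t) = Mul(5, t)
Function('q')(z) = Mul(-18, z)
Function('N')(c, s) = Add(-48, Mul(-8, s))
Function('T')(A) = A
Add(Function('T')(-1464), Mul(-1, Function('N')(-1045, Function('q')(Function('a')(-5, 7))))) = Add(-1464, Mul(-1, Add(-48, Mul(-8, Mul(-18, Mul(5, 7)))))) = Add(-1464, Mul(-1, Add(-48, Mul(-8, Mul(-18, 35))))) = Add(-1464, Mul(-1, Add(-48, Mul(-8, -630)))) = Add(-1464, Mul(-1, Add(-48, 5040))) = Add(-1464, Mul(-1, 4992)) = Add(-1464, -4992) = -6456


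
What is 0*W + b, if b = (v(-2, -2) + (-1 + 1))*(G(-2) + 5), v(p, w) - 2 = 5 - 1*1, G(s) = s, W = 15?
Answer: 18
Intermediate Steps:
v(p, w) = 6 (v(p, w) = 2 + (5 - 1*1) = 2 + (5 - 1) = 2 + 4 = 6)
b = 18 (b = (6 + (-1 + 1))*(-2 + 5) = (6 + 0)*3 = 6*3 = 18)
0*W + b = 0*15 + 18 = 0 + 18 = 18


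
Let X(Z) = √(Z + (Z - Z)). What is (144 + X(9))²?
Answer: 21609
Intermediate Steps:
X(Z) = √Z (X(Z) = √(Z + 0) = √Z)
(144 + X(9))² = (144 + √9)² = (144 + 3)² = 147² = 21609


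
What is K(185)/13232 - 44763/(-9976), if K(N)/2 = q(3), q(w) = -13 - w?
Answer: 860443/191864 ≈ 4.4846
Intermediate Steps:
K(N) = -32 (K(N) = 2*(-13 - 1*3) = 2*(-13 - 3) = 2*(-16) = -32)
K(185)/13232 - 44763/(-9976) = -32/13232 - 44763/(-9976) = -32*1/13232 - 44763*(-1/9976) = -2/827 + 1041/232 = 860443/191864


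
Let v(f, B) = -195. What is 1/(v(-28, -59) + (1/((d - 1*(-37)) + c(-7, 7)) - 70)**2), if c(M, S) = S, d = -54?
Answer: 100/471901 ≈ 0.00021191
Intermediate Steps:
1/(v(-28, -59) + (1/((d - 1*(-37)) + c(-7, 7)) - 70)**2) = 1/(-195 + (1/((-54 - 1*(-37)) + 7) - 70)**2) = 1/(-195 + (1/((-54 + 37) + 7) - 70)**2) = 1/(-195 + (1/(-17 + 7) - 70)**2) = 1/(-195 + (1/(-10) - 70)**2) = 1/(-195 + (-1/10 - 70)**2) = 1/(-195 + (-701/10)**2) = 1/(-195 + 491401/100) = 1/(471901/100) = 100/471901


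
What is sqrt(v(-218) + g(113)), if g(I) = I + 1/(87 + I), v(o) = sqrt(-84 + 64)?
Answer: sqrt(45202 + 800*I*sqrt(5))/20 ≈ 10.632 + 0.21031*I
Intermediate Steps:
v(o) = 2*I*sqrt(5) (v(o) = sqrt(-20) = 2*I*sqrt(5))
sqrt(v(-218) + g(113)) = sqrt(2*I*sqrt(5) + (1 + 113**2 + 87*113)/(87 + 113)) = sqrt(2*I*sqrt(5) + (1 + 12769 + 9831)/200) = sqrt(2*I*sqrt(5) + (1/200)*22601) = sqrt(2*I*sqrt(5) + 22601/200) = sqrt(22601/200 + 2*I*sqrt(5))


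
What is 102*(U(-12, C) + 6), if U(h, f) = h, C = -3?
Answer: -612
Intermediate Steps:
102*(U(-12, C) + 6) = 102*(-12 + 6) = 102*(-6) = -612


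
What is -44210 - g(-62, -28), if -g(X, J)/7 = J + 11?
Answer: -44329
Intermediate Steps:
g(X, J) = -77 - 7*J (g(X, J) = -7*(J + 11) = -7*(11 + J) = -77 - 7*J)
-44210 - g(-62, -28) = -44210 - (-77 - 7*(-28)) = -44210 - (-77 + 196) = -44210 - 1*119 = -44210 - 119 = -44329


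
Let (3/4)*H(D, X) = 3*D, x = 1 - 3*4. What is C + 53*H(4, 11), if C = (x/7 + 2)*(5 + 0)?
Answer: 5951/7 ≈ 850.14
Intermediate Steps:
x = -11 (x = 1 - 12 = -11)
H(D, X) = 4*D (H(D, X) = 4*(3*D)/3 = 4*D)
C = 15/7 (C = (-11/7 + 2)*(5 + 0) = (-11*1/7 + 2)*5 = (-11/7 + 2)*5 = (3/7)*5 = 15/7 ≈ 2.1429)
C + 53*H(4, 11) = 15/7 + 53*(4*4) = 15/7 + 53*16 = 15/7 + 848 = 5951/7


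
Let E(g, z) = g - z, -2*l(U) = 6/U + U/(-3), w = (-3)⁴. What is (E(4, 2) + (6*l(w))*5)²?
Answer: 13344409/81 ≈ 1.6475e+5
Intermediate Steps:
w = 81
l(U) = -3/U + U/6 (l(U) = -(6/U + U/(-3))/2 = -(6/U + U*(-⅓))/2 = -(6/U - U/3)/2 = -3/U + U/6)
(E(4, 2) + (6*l(w))*5)² = ((4 - 1*2) + (6*(-3/81 + (⅙)*81))*5)² = ((4 - 2) + (6*(-3*1/81 + 27/2))*5)² = (2 + (6*(-1/27 + 27/2))*5)² = (2 + (6*(727/54))*5)² = (2 + (727/9)*5)² = (2 + 3635/9)² = (3653/9)² = 13344409/81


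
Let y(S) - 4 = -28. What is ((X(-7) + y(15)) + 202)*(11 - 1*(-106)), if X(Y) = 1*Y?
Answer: 20007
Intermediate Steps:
X(Y) = Y
y(S) = -24 (y(S) = 4 - 28 = -24)
((X(-7) + y(15)) + 202)*(11 - 1*(-106)) = ((-7 - 24) + 202)*(11 - 1*(-106)) = (-31 + 202)*(11 + 106) = 171*117 = 20007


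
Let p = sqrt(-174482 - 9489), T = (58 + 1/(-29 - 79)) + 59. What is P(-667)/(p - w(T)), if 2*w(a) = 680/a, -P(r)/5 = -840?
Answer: -15588961920/234968576839 - 5364012360*I*sqrt(183971)/234968576839 ≈ -0.066345 - 9.7916*I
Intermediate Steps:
P(r) = 4200 (P(r) = -5*(-840) = 4200)
T = 12635/108 (T = (58 + 1/(-108)) + 59 = (58 - 1/108) + 59 = 6263/108 + 59 = 12635/108 ≈ 116.99)
w(a) = 340/a (w(a) = (680/a)/2 = 340/a)
p = I*sqrt(183971) (p = sqrt(-183971) = I*sqrt(183971) ≈ 428.92*I)
P(-667)/(p - w(T)) = 4200/(I*sqrt(183971) - 340/12635/108) = 4200/(I*sqrt(183971) - 340*108/12635) = 4200/(I*sqrt(183971) - 1*7344/2527) = 4200/(I*sqrt(183971) - 7344/2527) = 4200/(-7344/2527 + I*sqrt(183971))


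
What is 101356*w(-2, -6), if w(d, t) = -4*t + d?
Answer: 2229832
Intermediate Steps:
w(d, t) = d - 4*t
101356*w(-2, -6) = 101356*(-2 - 4*(-6)) = 101356*(-2 + 24) = 101356*22 = 2229832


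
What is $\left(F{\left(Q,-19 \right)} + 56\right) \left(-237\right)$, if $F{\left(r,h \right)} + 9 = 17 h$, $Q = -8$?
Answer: $65412$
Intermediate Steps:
$F{\left(r,h \right)} = -9 + 17 h$
$\left(F{\left(Q,-19 \right)} + 56\right) \left(-237\right) = \left(\left(-9 + 17 \left(-19\right)\right) + 56\right) \left(-237\right) = \left(\left(-9 - 323\right) + 56\right) \left(-237\right) = \left(-332 + 56\right) \left(-237\right) = \left(-276\right) \left(-237\right) = 65412$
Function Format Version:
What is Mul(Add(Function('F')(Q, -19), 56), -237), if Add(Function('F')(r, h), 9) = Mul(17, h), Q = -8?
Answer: 65412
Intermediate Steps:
Function('F')(r, h) = Add(-9, Mul(17, h))
Mul(Add(Function('F')(Q, -19), 56), -237) = Mul(Add(Add(-9, Mul(17, -19)), 56), -237) = Mul(Add(Add(-9, -323), 56), -237) = Mul(Add(-332, 56), -237) = Mul(-276, -237) = 65412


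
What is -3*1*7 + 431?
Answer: 410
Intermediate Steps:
-3*1*7 + 431 = -3*7 + 431 = -21 + 431 = 410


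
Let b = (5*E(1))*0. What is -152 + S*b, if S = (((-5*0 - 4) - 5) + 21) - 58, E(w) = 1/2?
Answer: -152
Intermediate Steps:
E(w) = ½ (E(w) = 1*(½) = ½)
S = -46 (S = (((0 - 4) - 5) + 21) - 58 = ((-4 - 5) + 21) - 58 = (-9 + 21) - 58 = 12 - 58 = -46)
b = 0 (b = (5*(½))*0 = (5/2)*0 = 0)
-152 + S*b = -152 - 46*0 = -152 + 0 = -152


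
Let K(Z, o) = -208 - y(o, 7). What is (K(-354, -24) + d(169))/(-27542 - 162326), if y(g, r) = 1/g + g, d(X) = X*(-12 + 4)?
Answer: 36863/4556832 ≈ 0.0080896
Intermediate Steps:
d(X) = -8*X (d(X) = X*(-8) = -8*X)
y(g, r) = g + 1/g
K(Z, o) = -208 - o - 1/o (K(Z, o) = -208 - (o + 1/o) = -208 + (-o - 1/o) = -208 - o - 1/o)
(K(-354, -24) + d(169))/(-27542 - 162326) = ((-208 - 1*(-24) - 1/(-24)) - 8*169)/(-27542 - 162326) = ((-208 + 24 - 1*(-1/24)) - 1352)/(-189868) = ((-208 + 24 + 1/24) - 1352)*(-1/189868) = (-4415/24 - 1352)*(-1/189868) = -36863/24*(-1/189868) = 36863/4556832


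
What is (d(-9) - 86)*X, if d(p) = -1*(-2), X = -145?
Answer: 12180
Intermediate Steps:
d(p) = 2
(d(-9) - 86)*X = (2 - 86)*(-145) = -84*(-145) = 12180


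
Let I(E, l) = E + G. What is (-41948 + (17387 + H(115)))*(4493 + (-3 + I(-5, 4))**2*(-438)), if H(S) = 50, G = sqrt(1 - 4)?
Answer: 544756975 - 171773088*I*sqrt(3) ≈ 5.4476e+8 - 2.9752e+8*I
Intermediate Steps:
G = I*sqrt(3) (G = sqrt(-3) = I*sqrt(3) ≈ 1.732*I)
I(E, l) = E + I*sqrt(3)
(-41948 + (17387 + H(115)))*(4493 + (-3 + I(-5, 4))**2*(-438)) = (-41948 + (17387 + 50))*(4493 + (-3 + (-5 + I*sqrt(3)))**2*(-438)) = (-41948 + 17437)*(4493 + (-8 + I*sqrt(3))**2*(-438)) = -24511*(4493 - 438*(-8 + I*sqrt(3))**2) = -110127923 + 10735818*(-8 + I*sqrt(3))**2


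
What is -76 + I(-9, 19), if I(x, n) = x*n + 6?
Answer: -241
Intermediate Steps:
I(x, n) = 6 + n*x (I(x, n) = n*x + 6 = 6 + n*x)
-76 + I(-9, 19) = -76 + (6 + 19*(-9)) = -76 + (6 - 171) = -76 - 165 = -241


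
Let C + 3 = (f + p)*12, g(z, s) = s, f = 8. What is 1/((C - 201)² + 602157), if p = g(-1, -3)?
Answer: 1/622893 ≈ 1.6054e-6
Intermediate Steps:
p = -3
C = 57 (C = -3 + (8 - 3)*12 = -3 + 5*12 = -3 + 60 = 57)
1/((C - 201)² + 602157) = 1/((57 - 201)² + 602157) = 1/((-144)² + 602157) = 1/(20736 + 602157) = 1/622893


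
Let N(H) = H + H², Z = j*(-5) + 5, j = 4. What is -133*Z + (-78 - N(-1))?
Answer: 1917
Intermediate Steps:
Z = -15 (Z = 4*(-5) + 5 = -20 + 5 = -15)
-133*Z + (-78 - N(-1)) = -133*(-15) + (-78 - (-1)*(1 - 1)) = 1995 + (-78 - (-1)*0) = 1995 + (-78 - 1*0) = 1995 + (-78 + 0) = 1995 - 78 = 1917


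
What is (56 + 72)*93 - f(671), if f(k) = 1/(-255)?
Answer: 3035521/255 ≈ 11904.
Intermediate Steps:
f(k) = -1/255
(56 + 72)*93 - f(671) = (56 + 72)*93 - 1*(-1/255) = 128*93 + 1/255 = 11904 + 1/255 = 3035521/255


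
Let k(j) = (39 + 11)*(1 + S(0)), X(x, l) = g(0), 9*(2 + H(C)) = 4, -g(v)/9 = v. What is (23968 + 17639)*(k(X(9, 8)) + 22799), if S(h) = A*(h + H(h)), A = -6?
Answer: 970094943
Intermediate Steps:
g(v) = -9*v
H(C) = -14/9 (H(C) = -2 + (⅑)*4 = -2 + 4/9 = -14/9)
X(x, l) = 0 (X(x, l) = -9*0 = 0)
S(h) = 28/3 - 6*h (S(h) = -6*(h - 14/9) = -6*(-14/9 + h) = 28/3 - 6*h)
k(j) = 1550/3 (k(j) = (39 + 11)*(1 + (28/3 - 6*0)) = 50*(1 + (28/3 + 0)) = 50*(1 + 28/3) = 50*(31/3) = 1550/3)
(23968 + 17639)*(k(X(9, 8)) + 22799) = (23968 + 17639)*(1550/3 + 22799) = 41607*(69947/3) = 970094943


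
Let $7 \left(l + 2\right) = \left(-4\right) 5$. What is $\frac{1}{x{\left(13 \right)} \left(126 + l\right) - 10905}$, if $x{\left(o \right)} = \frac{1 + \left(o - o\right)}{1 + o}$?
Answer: $- \frac{49}{533921} \approx -9.1774 \cdot 10^{-5}$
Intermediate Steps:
$x{\left(o \right)} = \frac{1}{1 + o}$ ($x{\left(o \right)} = \frac{1 + 0}{1 + o} = 1 \frac{1}{1 + o} = \frac{1}{1 + o}$)
$l = - \frac{34}{7}$ ($l = -2 + \frac{\left(-4\right) 5}{7} = -2 + \frac{1}{7} \left(-20\right) = -2 - \frac{20}{7} = - \frac{34}{7} \approx -4.8571$)
$\frac{1}{x{\left(13 \right)} \left(126 + l\right) - 10905} = \frac{1}{\frac{126 - \frac{34}{7}}{1 + 13} - 10905} = \frac{1}{\frac{1}{14} \cdot \frac{848}{7} - 10905} = \frac{1}{\frac{424}{49} - 10905} = \frac{1}{- \frac{533921}{49}} = - \frac{49}{533921}$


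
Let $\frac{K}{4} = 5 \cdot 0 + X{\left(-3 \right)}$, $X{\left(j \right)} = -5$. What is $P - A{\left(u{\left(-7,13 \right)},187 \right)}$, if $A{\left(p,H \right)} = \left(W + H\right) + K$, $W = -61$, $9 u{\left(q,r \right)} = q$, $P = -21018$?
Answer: $-21124$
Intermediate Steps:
$u{\left(q,r \right)} = \frac{q}{9}$
$K = -20$ ($K = 4 \left(5 \cdot 0 - 5\right) = 4 \left(0 - 5\right) = 4 \left(-5\right) = -20$)
$A{\left(p,H \right)} = -81 + H$ ($A{\left(p,H \right)} = \left(-61 + H\right) - 20 = -81 + H$)
$P - A{\left(u{\left(-7,13 \right)},187 \right)} = -21018 - \left(-81 + 187\right) = -21018 - 106 = -21124$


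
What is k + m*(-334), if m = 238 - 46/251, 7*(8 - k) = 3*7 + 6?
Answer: -139552617/1757 ≈ -79427.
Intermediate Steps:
k = 29/7 (k = 8 - (3*7 + 6)/7 = 8 - (21 + 6)/7 = 8 - ⅐*27 = 8 - 27/7 = 29/7 ≈ 4.1429)
m = 59692/251 (m = 238 - 46*1/251 = 238 - 46/251 = 59692/251 ≈ 237.82)
k + m*(-334) = 29/7 + (59692/251)*(-334) = 29/7 - 19937128/251 = -139552617/1757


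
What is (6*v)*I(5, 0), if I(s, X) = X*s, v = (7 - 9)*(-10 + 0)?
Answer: 0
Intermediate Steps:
v = 20 (v = -2*(-10) = 20)
(6*v)*I(5, 0) = (6*20)*(0*5) = 120*0 = 0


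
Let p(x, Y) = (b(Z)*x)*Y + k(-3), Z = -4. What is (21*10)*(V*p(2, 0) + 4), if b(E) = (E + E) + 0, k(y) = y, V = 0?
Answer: 840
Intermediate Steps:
b(E) = 2*E (b(E) = 2*E + 0 = 2*E)
p(x, Y) = -3 - 8*Y*x (p(x, Y) = ((2*(-4))*x)*Y - 3 = (-8*x)*Y - 3 = -8*Y*x - 3 = -3 - 8*Y*x)
(21*10)*(V*p(2, 0) + 4) = (21*10)*(0*(-3 - 8*0*2) + 4) = 210*(0*(-3 + 0) + 4) = 210*(0*(-3) + 4) = 210*(0 + 4) = 210*4 = 840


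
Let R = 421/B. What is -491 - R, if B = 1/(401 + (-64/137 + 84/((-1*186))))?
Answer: -717425322/4247 ≈ -1.6893e+5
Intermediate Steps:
B = 4247/1699145 (B = 1/(401 + (-64*1/137 + 84/(-186))) = 1/(401 + (-64/137 + 84*(-1/186))) = 1/(401 + (-64/137 - 14/31)) = 1/(401 - 3902/4247) = 1/(1699145/4247) = 4247/1699145 ≈ 0.0024995)
R = 715340045/4247 (R = 421/(4247/1699145) = 421*(1699145/4247) = 715340045/4247 ≈ 1.6843e+5)
-491 - R = -491 - 1*715340045/4247 = -491 - 715340045/4247 = -717425322/4247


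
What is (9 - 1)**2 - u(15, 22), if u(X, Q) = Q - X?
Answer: 57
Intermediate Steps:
(9 - 1)**2 - u(15, 22) = (9 - 1)**2 - (22 - 1*15) = 8**2 - (22 - 15) = 64 - 1*7 = 64 - 7 = 57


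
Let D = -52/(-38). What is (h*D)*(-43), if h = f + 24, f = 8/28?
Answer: -190060/133 ≈ -1429.0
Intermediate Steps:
f = 2/7 (f = 8*(1/28) = 2/7 ≈ 0.28571)
D = 26/19 (D = -52*(-1/38) = 26/19 ≈ 1.3684)
h = 170/7 (h = 2/7 + 24 = 170/7 ≈ 24.286)
(h*D)*(-43) = ((170/7)*(26/19))*(-43) = (4420/133)*(-43) = -190060/133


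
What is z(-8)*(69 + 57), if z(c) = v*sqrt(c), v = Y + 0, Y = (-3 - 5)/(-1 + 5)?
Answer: -504*I*sqrt(2) ≈ -712.76*I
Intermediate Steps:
Y = -2 (Y = -8/4 = -8*1/4 = -2)
v = -2 (v = -2 + 0 = -2)
z(c) = -2*sqrt(c)
z(-8)*(69 + 57) = (-4*I*sqrt(2))*(69 + 57) = -4*I*sqrt(2)*126 = -504*I*sqrt(2)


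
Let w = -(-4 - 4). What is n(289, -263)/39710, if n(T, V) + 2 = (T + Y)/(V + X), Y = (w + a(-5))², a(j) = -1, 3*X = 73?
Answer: -1223/14216180 ≈ -8.6029e-5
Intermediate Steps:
X = 73/3 (X = (⅓)*73 = 73/3 ≈ 24.333)
w = 8 (w = -1*(-8) = 8)
Y = 49 (Y = (8 - 1)² = 7² = 49)
n(T, V) = -2 + (49 + T)/(73/3 + V) (n(T, V) = -2 + (T + 49)/(V + 73/3) = -2 + (49 + T)/(73/3 + V))
n(289, -263)/39710 = ((1 - 6*(-263) + 3*289)/(73 + 3*(-263)))/39710 = ((1 + 1578 + 867)/(73 - 789))*(1/39710) = (2446/(-716))*(1/39710) = -1/716*2446*(1/39710) = -1223/358*1/39710 = -1223/14216180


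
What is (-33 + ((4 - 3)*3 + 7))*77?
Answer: -1771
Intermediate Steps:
(-33 + ((4 - 3)*3 + 7))*77 = (-33 + (1*3 + 7))*77 = (-33 + (3 + 7))*77 = (-33 + 10)*77 = -23*77 = -1771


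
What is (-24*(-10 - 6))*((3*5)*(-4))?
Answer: -23040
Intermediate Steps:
(-24*(-10 - 6))*((3*5)*(-4)) = (-24*(-16))*(15*(-4)) = 384*(-60) = -23040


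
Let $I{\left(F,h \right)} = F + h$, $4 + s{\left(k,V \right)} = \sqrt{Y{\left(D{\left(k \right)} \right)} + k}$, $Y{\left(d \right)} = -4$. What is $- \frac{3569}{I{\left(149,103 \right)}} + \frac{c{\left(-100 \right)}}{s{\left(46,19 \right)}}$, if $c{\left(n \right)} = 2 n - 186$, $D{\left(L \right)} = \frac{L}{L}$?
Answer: $- \frac{240941}{3276} - \frac{193 \sqrt{42}}{13} \approx -169.76$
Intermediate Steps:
$D{\left(L \right)} = 1$
$s{\left(k,V \right)} = -4 + \sqrt{-4 + k}$
$c{\left(n \right)} = -186 + 2 n$
$- \frac{3569}{I{\left(149,103 \right)}} + \frac{c{\left(-100 \right)}}{s{\left(46,19 \right)}} = - \frac{3569}{149 + 103} + \frac{-186 + 2 \left(-100\right)}{-4 + \sqrt{-4 + 46}} = - \frac{3569}{252} + \frac{-186 - 200}{-4 + \sqrt{42}} = \left(-3569\right) \frac{1}{252} - \frac{386}{-4 + \sqrt{42}} = - \frac{3569}{252} - \frac{386}{-4 + \sqrt{42}}$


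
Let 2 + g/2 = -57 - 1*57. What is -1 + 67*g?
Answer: -15545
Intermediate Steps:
g = -232 (g = -4 + 2*(-57 - 1*57) = -4 + 2*(-57 - 57) = -4 + 2*(-114) = -4 - 228 = -232)
-1 + 67*g = -1 + 67*(-232) = -1 - 15544 = -15545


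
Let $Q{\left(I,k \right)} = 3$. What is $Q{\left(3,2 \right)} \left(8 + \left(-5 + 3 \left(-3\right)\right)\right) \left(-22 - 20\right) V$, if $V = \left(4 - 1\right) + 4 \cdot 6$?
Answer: $20412$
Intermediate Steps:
$V = 27$ ($V = 3 + 24 = 27$)
$Q{\left(3,2 \right)} \left(8 + \left(-5 + 3 \left(-3\right)\right)\right) \left(-22 - 20\right) V = 3 \left(8 + \left(-5 + 3 \left(-3\right)\right)\right) \left(-22 - 20\right) 27 = 3 \left(8 - 14\right) \left(-42\right) 27 = 3 \left(\left(-6\right) \left(-42\right)\right) 27 = 3 \cdot 252 \cdot 27 = 756 \cdot 27 = 20412$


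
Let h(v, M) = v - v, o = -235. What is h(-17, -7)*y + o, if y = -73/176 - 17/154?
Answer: -235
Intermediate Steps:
y = -647/1232 (y = -73*1/176 - 17*1/154 = -73/176 - 17/154 = -647/1232 ≈ -0.52516)
h(v, M) = 0
h(-17, -7)*y + o = 0*(-647/1232) - 235 = 0 - 235 = -235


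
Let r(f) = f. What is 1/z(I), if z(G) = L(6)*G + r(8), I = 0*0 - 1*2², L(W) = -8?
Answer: 1/40 ≈ 0.025000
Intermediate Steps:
I = -4 (I = 0 - 1*4 = 0 - 4 = -4)
z(G) = 8 - 8*G (z(G) = -8*G + 8 = 8 - 8*G)
1/z(I) = 1/(8 - 8*(-4)) = 1/(8 + 32) = 1/40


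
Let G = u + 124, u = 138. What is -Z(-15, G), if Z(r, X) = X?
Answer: -262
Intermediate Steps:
G = 262 (G = 138 + 124 = 262)
-Z(-15, G) = -1*262 = -262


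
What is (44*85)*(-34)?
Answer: -127160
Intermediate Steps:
(44*85)*(-34) = 3740*(-34) = -127160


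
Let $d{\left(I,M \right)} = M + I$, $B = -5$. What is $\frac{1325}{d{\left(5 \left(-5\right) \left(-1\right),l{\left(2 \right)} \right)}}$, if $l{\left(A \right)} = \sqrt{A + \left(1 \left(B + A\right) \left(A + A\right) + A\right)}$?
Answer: $\frac{33125}{633} - \frac{2650 i \sqrt{2}}{633} \approx 52.33 - 5.9205 i$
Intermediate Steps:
$l{\left(A \right)} = \sqrt{2 A + 2 A \left(-5 + A\right)}$ ($l{\left(A \right)} = \sqrt{A + \left(1 \left(-5 + A\right) \left(A + A\right) + A\right)} = \sqrt{A + \left(1 \left(-5 + A\right) 2 A + A\right)} = \sqrt{A + \left(1 \cdot 2 A \left(-5 + A\right) + A\right)} = \sqrt{A + \left(2 A \left(-5 + A\right) + A\right)} = \sqrt{A + \left(A + 2 A \left(-5 + A\right)\right)} = \sqrt{2 A + 2 A \left(-5 + A\right)}$)
$d{\left(I,M \right)} = I + M$
$\frac{1325}{d{\left(5 \left(-5\right) \left(-1\right),l{\left(2 \right)} \right)}} = \frac{1325}{5 \left(-5\right) \left(-1\right) + \sqrt{2} \sqrt{2 \left(-4 + 2\right)}} = \frac{1325}{\left(-25\right) \left(-1\right) + \sqrt{2} \sqrt{2 \left(-2\right)}} = \frac{1325}{25 + \sqrt{2} \sqrt{-4}} = \frac{1325}{25 + \sqrt{2} \cdot 2 i} = \frac{1325}{25 + 2 i \sqrt{2}}$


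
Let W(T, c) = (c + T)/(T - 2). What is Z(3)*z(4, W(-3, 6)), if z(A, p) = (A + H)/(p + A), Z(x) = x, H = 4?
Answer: 120/17 ≈ 7.0588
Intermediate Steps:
W(T, c) = (T + c)/(-2 + T)
z(A, p) = (4 + A)/(A + p) (z(A, p) = (A + 4)/(p + A) = (4 + A)/(A + p))
Z(3)*z(4, W(-3, 6)) = 3*((4 + 4)/(4 + (-3 + 6)/(-2 - 3))) = 3*(8/(4 + 3/(-5))) = 3*(8/(4 - 1/5*3)) = 3*(8/(4 - 3/5)) = 3*(8/(17/5)) = 3*((5/17)*8) = 3*(40/17) = 120/17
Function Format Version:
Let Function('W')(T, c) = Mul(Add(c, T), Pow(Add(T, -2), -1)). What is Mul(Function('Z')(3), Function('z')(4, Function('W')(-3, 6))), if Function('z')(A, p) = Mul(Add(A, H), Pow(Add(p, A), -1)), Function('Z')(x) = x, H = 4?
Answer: Rational(120, 17) ≈ 7.0588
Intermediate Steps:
Function('W')(T, c) = Mul(Pow(Add(-2, T), -1), Add(T, c)) (Function('W')(T, c) = Mul(Add(T, c), Pow(Add(-2, T), -1)) = Mul(Pow(Add(-2, T), -1), Add(T, c)))
Function('z')(A, p) = Mul(Pow(Add(A, p), -1), Add(4, A)) (Function('z')(A, p) = Mul(Add(A, 4), Pow(Add(p, A), -1)) = Mul(Add(4, A), Pow(Add(A, p), -1)) = Mul(Pow(Add(A, p), -1), Add(4, A)))
Mul(Function('Z')(3), Function('z')(4, Function('W')(-3, 6))) = Mul(3, Mul(Pow(Add(4, Mul(Pow(Add(-2, -3), -1), Add(-3, 6))), -1), Add(4, 4))) = Mul(3, Mul(Pow(Add(4, Mul(Pow(-5, -1), 3)), -1), 8)) = Mul(3, Mul(Pow(Add(4, Mul(Rational(-1, 5), 3)), -1), 8)) = Mul(3, Mul(Pow(Add(4, Rational(-3, 5)), -1), 8)) = Mul(3, Mul(Pow(Rational(17, 5), -1), 8)) = Mul(3, Mul(Rational(5, 17), 8)) = Mul(3, Rational(40, 17)) = Rational(120, 17)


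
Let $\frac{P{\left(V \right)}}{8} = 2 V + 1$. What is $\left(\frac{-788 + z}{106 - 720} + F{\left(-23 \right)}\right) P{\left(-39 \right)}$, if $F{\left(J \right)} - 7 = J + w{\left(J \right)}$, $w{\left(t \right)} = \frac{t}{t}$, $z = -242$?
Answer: $\frac{2519440}{307} \approx 8206.6$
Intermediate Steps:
$w{\left(t \right)} = 1$
$P{\left(V \right)} = 8 + 16 V$ ($P{\left(V \right)} = 8 \left(2 V + 1\right) = 8 \left(1 + 2 V\right) = 8 + 16 V$)
$F{\left(J \right)} = 8 + J$ ($F{\left(J \right)} = 7 + \left(J + 1\right) = 7 + \left(1 + J\right) = 8 + J$)
$\left(\frac{-788 + z}{106 - 720} + F{\left(-23 \right)}\right) P{\left(-39 \right)} = \left(\frac{-788 - 242}{106 - 720} + \left(8 - 23\right)\right) \left(8 + 16 \left(-39\right)\right) = \left(- \frac{1030}{-614} - 15\right) \left(8 - 624\right) = \left(\left(-1030\right) \left(- \frac{1}{614}\right) - 15\right) \left(-616\right) = \left(\frac{515}{307} - 15\right) \left(-616\right) = \left(- \frac{4090}{307}\right) \left(-616\right) = \frac{2519440}{307}$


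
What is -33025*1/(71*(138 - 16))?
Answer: -33025/8662 ≈ -3.8126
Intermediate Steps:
-33025*1/(71*(138 - 16)) = -33025/(71*122) = -33025/8662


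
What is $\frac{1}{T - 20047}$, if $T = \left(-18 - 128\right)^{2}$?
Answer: $\frac{1}{1269} \approx 0.00078802$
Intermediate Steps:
$T = 21316$ ($T = \left(-146\right)^{2} = 21316$)
$\frac{1}{T - 20047} = \frac{1}{21316 - 20047} = \frac{1}{1269}$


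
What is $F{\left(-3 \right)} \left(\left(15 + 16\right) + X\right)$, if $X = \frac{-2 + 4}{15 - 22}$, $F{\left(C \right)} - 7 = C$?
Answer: $\frac{860}{7} \approx 122.86$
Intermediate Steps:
$F{\left(C \right)} = 7 + C$
$X = - \frac{2}{7}$ ($X = \frac{2}{-7} = 2 \left(- \frac{1}{7}\right) = - \frac{2}{7} \approx -0.28571$)
$F{\left(-3 \right)} \left(\left(15 + 16\right) + X\right) = \left(7 - 3\right) \left(\left(15 + 16\right) - \frac{2}{7}\right) = 4 \left(31 - \frac{2}{7}\right) = 4 \cdot \frac{215}{7} = \frac{860}{7}$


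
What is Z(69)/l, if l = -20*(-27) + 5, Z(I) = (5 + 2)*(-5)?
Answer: -7/109 ≈ -0.064220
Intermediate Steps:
Z(I) = -35 (Z(I) = 7*(-5) = -35)
l = 545 (l = 540 + 5 = 545)
Z(69)/l = -35/545 = -35*1/545 = -7/109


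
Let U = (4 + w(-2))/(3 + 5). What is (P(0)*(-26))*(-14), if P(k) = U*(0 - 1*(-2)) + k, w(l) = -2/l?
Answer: 455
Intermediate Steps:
U = 5/8 (U = (4 - 2/(-2))/(3 + 5) = (4 - 2*(-1/2))/8 = (4 + 1)*(1/8) = 5*(1/8) = 5/8 ≈ 0.62500)
P(k) = 5/4 + k (P(k) = 5*(0 - 1*(-2))/8 + k = 5*(0 + 2)/8 + k = (5/8)*2 + k = 5/4 + k)
(P(0)*(-26))*(-14) = ((5/4 + 0)*(-26))*(-14) = ((5/4)*(-26))*(-14) = -65/2*(-14) = 455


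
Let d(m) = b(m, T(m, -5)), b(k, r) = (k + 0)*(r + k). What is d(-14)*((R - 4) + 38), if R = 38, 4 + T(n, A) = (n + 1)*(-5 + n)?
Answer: -230832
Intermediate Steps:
T(n, A) = -4 + (1 + n)*(-5 + n) (T(n, A) = -4 + (n + 1)*(-5 + n) = -4 + (1 + n)*(-5 + n))
b(k, r) = k*(k + r)
d(m) = m*(-9 + m**2 - 3*m) (d(m) = m*(m + (-9 + m**2 - 4*m)) = m*(-9 + m**2 - 3*m))
d(-14)*((R - 4) + 38) = (-14*(-9 + (-14)**2 - 3*(-14)))*((38 - 4) + 38) = (-14*(-9 + 196 + 42))*(34 + 38) = -14*229*72 = -3206*72 = -230832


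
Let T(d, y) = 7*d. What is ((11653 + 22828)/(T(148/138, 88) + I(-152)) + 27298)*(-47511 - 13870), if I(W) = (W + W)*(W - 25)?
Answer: -6222021554799269/3713270 ≈ -1.6756e+9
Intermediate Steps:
I(W) = 2*W*(-25 + W) (I(W) = (2*W)*(-25 + W) = 2*W*(-25 + W))
((11653 + 22828)/(T(148/138, 88) + I(-152)) + 27298)*(-47511 - 13870) = ((11653 + 22828)/(7*(148/138) + 2*(-152)*(-25 - 152)) + 27298)*(-47511 - 13870) = (34481/(7*(148*(1/138)) + 2*(-152)*(-177)) + 27298)*(-61381) = (34481/(7*(74/69) + 53808) + 27298)*(-61381) = (34481/(518/69 + 53808) + 27298)*(-61381) = (34481/(3713270/69) + 27298)*(-61381) = (34481*(69/3713270) + 27298)*(-61381) = (2379189/3713270 + 27298)*(-61381) = (101367223649/3713270)*(-61381) = -6222021554799269/3713270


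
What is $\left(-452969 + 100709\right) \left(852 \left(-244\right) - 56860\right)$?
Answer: $93260130480$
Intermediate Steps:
$\left(-452969 + 100709\right) \left(852 \left(-244\right) - 56860\right) = - 352260 \left(-207888 - 56860\right) = \left(-352260\right) \left(-264748\right) = 93260130480$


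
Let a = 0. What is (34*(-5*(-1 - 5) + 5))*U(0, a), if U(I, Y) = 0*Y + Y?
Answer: 0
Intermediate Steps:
U(I, Y) = Y (U(I, Y) = 0 + Y = Y)
(34*(-5*(-1 - 5) + 5))*U(0, a) = (34*(-5*(-1 - 5) + 5))*0 = (34*(-5*(-6) + 5))*0 = (34*(30 + 5))*0 = (34*35)*0 = 1190*0 = 0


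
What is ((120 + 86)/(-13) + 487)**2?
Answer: 37515625/169 ≈ 2.2199e+5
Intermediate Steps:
((120 + 86)/(-13) + 487)**2 = (206*(-1/13) + 487)**2 = (-206/13 + 487)**2 = (6125/13)**2 = 37515625/169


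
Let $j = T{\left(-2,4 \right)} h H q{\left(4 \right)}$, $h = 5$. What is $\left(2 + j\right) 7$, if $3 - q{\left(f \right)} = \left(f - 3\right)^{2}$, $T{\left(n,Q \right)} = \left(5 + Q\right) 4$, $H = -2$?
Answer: $-5026$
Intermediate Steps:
$T{\left(n,Q \right)} = 20 + 4 Q$
$q{\left(f \right)} = 3 - \left(-3 + f\right)^{2}$ ($q{\left(f \right)} = 3 - \left(f - 3\right)^{2} = 3 - \left(-3 + f\right)^{2}$)
$j = -720$ ($j = \left(20 + 4 \cdot 4\right) 5 \left(-2\right) \left(3 - \left(-3 + 4\right)^{2}\right) = \left(20 + 16\right) \left(- 10 \left(3 - 1^{2}\right)\right) = 36 \left(- 10 \left(3 - 1\right)\right) = 36 \left(\left(-10\right) 2\right) = 36 \left(-20\right) = -720$)
$\left(2 + j\right) 7 = \left(2 - 720\right) 7 = \left(-718\right) 7 = -5026$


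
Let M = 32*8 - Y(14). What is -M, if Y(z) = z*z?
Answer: -60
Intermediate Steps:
Y(z) = z²
M = 60 (M = 32*8 - 1*14² = 256 - 1*196 = 256 - 196 = 60)
-M = -1*60 = -60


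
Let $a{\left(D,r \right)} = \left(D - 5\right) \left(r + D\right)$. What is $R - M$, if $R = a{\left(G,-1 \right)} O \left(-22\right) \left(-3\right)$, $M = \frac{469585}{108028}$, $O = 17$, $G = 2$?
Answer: $- \frac{364091833}{108028} \approx -3370.3$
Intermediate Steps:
$a{\left(D,r \right)} = \left(-5 + D\right) \left(D + r\right)$
$M = \frac{469585}{108028}$ ($M = 469585 \cdot \frac{1}{108028} = \frac{469585}{108028} \approx 4.3469$)
$R = -3366$ ($R = \left(2^{2} - 10 - -5 + 2 \left(-1\right)\right) 17 \left(-22\right) \left(-3\right) = \left(4 - 10 + 5 - 2\right) \left(\left(-374\right) \left(-3\right)\right) = \left(-3\right) 1122 = -3366$)
$R - M = -3366 - \frac{469585}{108028} = - \frac{364091833}{108028}$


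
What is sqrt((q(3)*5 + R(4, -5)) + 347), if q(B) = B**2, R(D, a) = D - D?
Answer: 14*sqrt(2) ≈ 19.799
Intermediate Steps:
R(D, a) = 0
sqrt((q(3)*5 + R(4, -5)) + 347) = sqrt((3**2*5 + 0) + 347) = sqrt((9*5 + 0) + 347) = sqrt((45 + 0) + 347) = sqrt(45 + 347) = sqrt(392) = 14*sqrt(2)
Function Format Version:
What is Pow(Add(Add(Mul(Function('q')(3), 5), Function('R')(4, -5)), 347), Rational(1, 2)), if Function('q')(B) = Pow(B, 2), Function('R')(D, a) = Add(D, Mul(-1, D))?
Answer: Mul(14, Pow(2, Rational(1, 2))) ≈ 19.799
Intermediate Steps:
Function('R')(D, a) = 0
Pow(Add(Add(Mul(Function('q')(3), 5), Function('R')(4, -5)), 347), Rational(1, 2)) = Pow(Add(Add(Mul(Pow(3, 2), 5), 0), 347), Rational(1, 2)) = Pow(Add(Add(Mul(9, 5), 0), 347), Rational(1, 2)) = Pow(Add(Add(45, 0), 347), Rational(1, 2)) = Pow(Add(45, 347), Rational(1, 2)) = Pow(392, Rational(1, 2)) = Mul(14, Pow(2, Rational(1, 2)))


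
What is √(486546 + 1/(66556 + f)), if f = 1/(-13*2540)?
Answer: √2349916713232143203179286/2197679119 ≈ 697.53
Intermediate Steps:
f = -1/33020 (f = 1/(-33020) = -1/33020 ≈ -3.0285e-5)
√(486546 + 1/(66556 + f)) = √(486546 + 1/(66556 - 1/33020)) = √(486546 + 1/(2197679119/33020)) = √(486546 + 33020/2197679119) = √(1069271984665994/2197679119) = √2349916713232143203179286/2197679119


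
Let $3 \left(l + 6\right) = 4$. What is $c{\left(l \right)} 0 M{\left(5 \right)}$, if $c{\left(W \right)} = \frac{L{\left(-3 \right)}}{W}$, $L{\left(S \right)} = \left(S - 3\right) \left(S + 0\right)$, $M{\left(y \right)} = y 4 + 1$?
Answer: $0$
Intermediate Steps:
$M{\left(y \right)} = 1 + 4 y$ ($M{\left(y \right)} = 4 y + 1 = 1 + 4 y$)
$L{\left(S \right)} = S \left(-3 + S\right)$ ($L{\left(S \right)} = \left(-3 + S\right) S = S \left(-3 + S\right)$)
$l = - \frac{14}{3}$ ($l = -6 + \frac{1}{3} \cdot 4 = -6 + \frac{4}{3} = - \frac{14}{3} \approx -4.6667$)
$c{\left(W \right)} = \frac{18}{W}$ ($c{\left(W \right)} = \frac{\left(-3\right) \left(-3 - 3\right)}{W} = \frac{\left(-3\right) \left(-6\right)}{W} = \frac{18}{W}$)
$c{\left(l \right)} 0 M{\left(5 \right)} = \frac{18}{- \frac{14}{3}} \cdot 0 \left(1 + 4 \cdot 5\right) = 18 \left(- \frac{3}{14}\right) 0 \left(1 + 20\right) = \left(- \frac{27}{7}\right) 0 \cdot 21 = 0 \cdot 21 = 0$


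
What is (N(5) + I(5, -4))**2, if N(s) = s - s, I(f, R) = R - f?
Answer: 81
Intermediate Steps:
N(s) = 0
(N(5) + I(5, -4))**2 = (0 + (-4 - 1*5))**2 = (0 + (-4 - 5))**2 = (0 - 9)**2 = (-9)**2 = 81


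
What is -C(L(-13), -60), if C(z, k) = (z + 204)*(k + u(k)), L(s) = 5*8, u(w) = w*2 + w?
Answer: 58560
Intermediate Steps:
u(w) = 3*w (u(w) = 2*w + w = 3*w)
L(s) = 40
C(z, k) = 4*k*(204 + z) (C(z, k) = (z + 204)*(k + 3*k) = (204 + z)*(4*k) = 4*k*(204 + z))
-C(L(-13), -60) = -4*(-60)*(204 + 40) = -4*(-60)*244 = -1*(-58560) = 58560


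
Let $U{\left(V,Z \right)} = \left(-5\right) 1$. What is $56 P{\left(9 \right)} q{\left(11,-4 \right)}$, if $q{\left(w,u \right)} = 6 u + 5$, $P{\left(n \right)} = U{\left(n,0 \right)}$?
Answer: $5320$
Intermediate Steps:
$U{\left(V,Z \right)} = -5$
$P{\left(n \right)} = -5$
$q{\left(w,u \right)} = 5 + 6 u$
$56 P{\left(9 \right)} q{\left(11,-4 \right)} = 56 \left(-5\right) \left(5 + 6 \left(-4\right)\right) = - 280 \left(5 - 24\right) = \left(-280\right) \left(-19\right) = 5320$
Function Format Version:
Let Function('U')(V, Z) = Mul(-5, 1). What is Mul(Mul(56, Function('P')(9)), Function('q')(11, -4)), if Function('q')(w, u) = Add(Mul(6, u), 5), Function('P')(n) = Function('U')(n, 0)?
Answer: 5320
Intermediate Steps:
Function('U')(V, Z) = -5
Function('P')(n) = -5
Function('q')(w, u) = Add(5, Mul(6, u))
Mul(Mul(56, Function('P')(9)), Function('q')(11, -4)) = Mul(Mul(56, -5), Add(5, Mul(6, -4))) = Mul(-280, Add(5, -24)) = Mul(-280, -19) = 5320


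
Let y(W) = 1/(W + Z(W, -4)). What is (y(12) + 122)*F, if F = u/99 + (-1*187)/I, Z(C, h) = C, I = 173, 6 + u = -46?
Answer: -80573861/411048 ≈ -196.02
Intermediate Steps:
u = -52 (u = -6 - 46 = -52)
F = -27509/17127 (F = -52/99 - 1*187/173 = -52*1/99 - 187*1/173 = -52/99 - 187/173 = -27509/17127 ≈ -1.6062)
y(W) = 1/(2*W) (y(W) = 1/(W + W) = 1/(2*W))
(y(12) + 122)*F = ((1/2)/12 + 122)*(-27509/17127) = ((1/2)*(1/12) + 122)*(-27509/17127) = (1/24 + 122)*(-27509/17127) = (2929/24)*(-27509/17127) = -80573861/411048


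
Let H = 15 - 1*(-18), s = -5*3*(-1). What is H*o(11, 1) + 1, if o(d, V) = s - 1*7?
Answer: 265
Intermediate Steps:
s = 15 (s = -15*(-1) = 15)
H = 33 (H = 15 + 18 = 33)
o(d, V) = 8 (o(d, V) = 15 - 1*7 = 15 - 7 = 8)
H*o(11, 1) + 1 = 33*8 + 1 = 264 + 1 = 265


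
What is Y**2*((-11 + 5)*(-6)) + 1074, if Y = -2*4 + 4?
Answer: 1650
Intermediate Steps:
Y = -4 (Y = -8 + 4 = -4)
Y**2*((-11 + 5)*(-6)) + 1074 = (-4)**2*((-11 + 5)*(-6)) + 1074 = 16*(-6*(-6)) + 1074 = 16*36 + 1074 = 576 + 1074 = 1650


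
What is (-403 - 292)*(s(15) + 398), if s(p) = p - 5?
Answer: -283560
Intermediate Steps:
s(p) = -5 + p
(-403 - 292)*(s(15) + 398) = (-403 - 292)*((-5 + 15) + 398) = -695*(10 + 398) = -695*408 = -283560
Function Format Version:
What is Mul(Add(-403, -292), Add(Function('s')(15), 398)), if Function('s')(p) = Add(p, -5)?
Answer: -283560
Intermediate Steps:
Function('s')(p) = Add(-5, p)
Mul(Add(-403, -292), Add(Function('s')(15), 398)) = Mul(Add(-403, -292), Add(Add(-5, 15), 398)) = Mul(-695, Add(10, 398)) = Mul(-695, 408) = -283560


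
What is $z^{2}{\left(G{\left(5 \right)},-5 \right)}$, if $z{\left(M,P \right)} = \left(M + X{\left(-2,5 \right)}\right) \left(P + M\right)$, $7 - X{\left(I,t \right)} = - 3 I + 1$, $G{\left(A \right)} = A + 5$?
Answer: $2500$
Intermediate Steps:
$G{\left(A \right)} = 5 + A$
$X{\left(I,t \right)} = 6 + 3 I$ ($X{\left(I,t \right)} = 7 - \left(- 3 I + 1\right) = 7 - \left(1 - 3 I\right) = 7 + \left(-1 + 3 I\right) = 6 + 3 I$)
$z{\left(M,P \right)} = M \left(M + P\right)$ ($z{\left(M,P \right)} = \left(M + \left(6 + 3 \left(-2\right)\right)\right) \left(P + M\right) = \left(M + \left(6 - 6\right)\right) \left(M + P\right) = \left(M + 0\right) \left(M + P\right) = M \left(M + P\right)$)
$z^{2}{\left(G{\left(5 \right)},-5 \right)} = \left(\left(5 + 5\right) \left(\left(5 + 5\right) - 5\right)\right)^{2} = \left(10 \left(10 - 5\right)\right)^{2} = \left(10 \cdot 5\right)^{2} = 50^{2} = 2500$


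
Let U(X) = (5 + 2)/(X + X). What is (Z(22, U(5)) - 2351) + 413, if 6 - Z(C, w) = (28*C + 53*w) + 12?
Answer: -25971/10 ≈ -2597.1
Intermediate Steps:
U(X) = 7/(2*X) (U(X) = 7/((2*X)) = 7*(1/(2*X)) = 7/(2*X))
Z(C, w) = -6 - 53*w - 28*C (Z(C, w) = 6 - ((28*C + 53*w) + 12) = 6 - (12 + 28*C + 53*w) = 6 + (-12 - 53*w - 28*C) = -6 - 53*w - 28*C)
(Z(22, U(5)) - 2351) + 413 = ((-6 - 371/(2*5) - 28*22) - 2351) + 413 = ((-6 - 371/(2*5) - 616) - 2351) + 413 = ((-6 - 53*7/10 - 616) - 2351) + 413 = ((-6 - 371/10 - 616) - 2351) + 413 = (-6591/10 - 2351) + 413 = -30101/10 + 413 = -25971/10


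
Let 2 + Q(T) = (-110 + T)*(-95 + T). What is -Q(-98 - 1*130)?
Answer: -109172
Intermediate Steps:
Q(T) = -2 + (-110 + T)*(-95 + T)
-Q(-98 - 1*130) = -(10448 + (-98 - 1*130)**2 - 205*(-98 - 1*130)) = -(10448 + (-98 - 130)**2 - 205*(-98 - 130)) = -(10448 + (-228)**2 - 205*(-228)) = -(10448 + 51984 + 46740) = -1*109172 = -109172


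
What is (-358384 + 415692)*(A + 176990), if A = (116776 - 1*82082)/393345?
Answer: 3989677871111152/393345 ≈ 1.0143e+10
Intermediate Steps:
A = 34694/393345 (A = (116776 - 82082)*(1/393345) = 34694*(1/393345) = 34694/393345 ≈ 0.088202)
(-358384 + 415692)*(A + 176990) = (-358384 + 415692)*(34694/393345 + 176990) = 57308*(69618166244/393345) = 3989677871111152/393345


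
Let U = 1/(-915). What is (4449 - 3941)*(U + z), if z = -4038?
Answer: -1876943668/915 ≈ -2.0513e+6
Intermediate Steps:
U = -1/915 ≈ -0.0010929
(4449 - 3941)*(U + z) = (4449 - 3941)*(-1/915 - 4038) = 508*(-3694771/915) = -1876943668/915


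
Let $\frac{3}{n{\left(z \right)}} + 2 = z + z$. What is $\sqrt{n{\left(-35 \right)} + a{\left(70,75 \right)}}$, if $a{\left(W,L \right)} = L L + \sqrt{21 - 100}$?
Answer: $\frac{\sqrt{809994 + 144 i \sqrt{79}}}{12} \approx 75.0 + 0.059255 i$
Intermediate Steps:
$n{\left(z \right)} = \frac{3}{-2 + 2 z}$ ($n{\left(z \right)} = \frac{3}{-2 + \left(z + z\right)} = \frac{3}{-2 + 2 z}$)
$a{\left(W,L \right)} = L^{2} + i \sqrt{79}$ ($a{\left(W,L \right)} = L^{2} + \sqrt{-79} = L^{2} + i \sqrt{79}$)
$\sqrt{n{\left(-35 \right)} + a{\left(70,75 \right)}} = \sqrt{\frac{3}{2 \left(-1 - 35\right)} + \left(75^{2} + i \sqrt{79}\right)} = \sqrt{\frac{3}{2 \left(-36\right)} + \left(5625 + i \sqrt{79}\right)} = \sqrt{\frac{3}{2} \left(- \frac{1}{36}\right) + \left(5625 + i \sqrt{79}\right)} = \sqrt{- \frac{1}{24} + \left(5625 + i \sqrt{79}\right)} = \sqrt{\frac{134999}{24} + i \sqrt{79}}$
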